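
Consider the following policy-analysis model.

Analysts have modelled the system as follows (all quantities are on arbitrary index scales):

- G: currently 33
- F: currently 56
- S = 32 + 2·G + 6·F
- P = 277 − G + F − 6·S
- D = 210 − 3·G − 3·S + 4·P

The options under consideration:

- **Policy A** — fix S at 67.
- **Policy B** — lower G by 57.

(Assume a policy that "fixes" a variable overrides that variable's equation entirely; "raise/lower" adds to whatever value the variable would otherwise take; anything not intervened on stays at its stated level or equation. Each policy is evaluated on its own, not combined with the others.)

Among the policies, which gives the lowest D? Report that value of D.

Policy A (S := 67):
  G = 33
  F = 56
  S = 67
  P = 277 − 33 + 56 − 6·67 = -102
  D = 210 − 3·33 − 3·67 + 4·(-102) = -498
Policy B (G − 57):
  G = 33 − 57 = -24
  F = 56
  S = 32 + 2·(-24) + 6·56 = 320
  P = 277 − (-24) + 56 − 6·320 = -1563
  D = 210 − 3·(-24) − 3·320 + 4·(-1563) = -6930
Comparing — Policy A: D=-498, Policy B: D=-6930. Lowest is -6930 (Policy B).

-6930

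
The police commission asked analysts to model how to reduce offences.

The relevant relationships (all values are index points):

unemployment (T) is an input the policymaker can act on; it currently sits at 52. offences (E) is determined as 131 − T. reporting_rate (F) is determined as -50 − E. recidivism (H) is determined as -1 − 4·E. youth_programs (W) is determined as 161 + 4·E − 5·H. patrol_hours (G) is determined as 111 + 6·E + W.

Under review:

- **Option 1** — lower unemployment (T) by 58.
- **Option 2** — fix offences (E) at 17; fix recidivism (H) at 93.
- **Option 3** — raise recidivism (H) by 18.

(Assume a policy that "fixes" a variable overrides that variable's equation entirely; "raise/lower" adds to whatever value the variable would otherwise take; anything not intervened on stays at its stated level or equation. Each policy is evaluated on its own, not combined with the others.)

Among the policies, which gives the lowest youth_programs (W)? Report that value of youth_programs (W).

-236

Option 1 (T − 58):
  T = 52 − 58 = -6
  E = 131 − (-6) = 137
  H = -1 − 4·137 = -549
  W = 161 + 4·137 − 5·(-549) = 3454
Option 2 (E := 17, H := 93):
  T = 52
  E = 17
  H = 93
  W = 161 + 4·17 − 5·93 = -236
Option 3 (H + 18):
  T = 52
  E = 131 − 52 = 79
  H = -1 − 4·79 (+18 from intervention) = -299
  W = 161 + 4·79 − 5·(-299) = 1972
Comparing — Option 1: W=3454, Option 2: W=-236, Option 3: W=1972. Lowest is -236 (Option 2).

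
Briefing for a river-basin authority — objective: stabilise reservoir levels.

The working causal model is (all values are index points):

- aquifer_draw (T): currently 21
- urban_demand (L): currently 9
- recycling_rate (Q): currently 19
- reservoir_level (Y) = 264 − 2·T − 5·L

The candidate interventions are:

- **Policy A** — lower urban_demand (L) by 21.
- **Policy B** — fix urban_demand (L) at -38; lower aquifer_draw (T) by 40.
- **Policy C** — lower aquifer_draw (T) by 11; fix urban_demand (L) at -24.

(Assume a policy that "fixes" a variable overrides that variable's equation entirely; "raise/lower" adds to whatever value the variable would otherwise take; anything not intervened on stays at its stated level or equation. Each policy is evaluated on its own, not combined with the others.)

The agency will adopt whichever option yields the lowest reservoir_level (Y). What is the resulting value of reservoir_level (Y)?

282

Policy A (L − 21):
  T = 21
  L = 9 − 21 = -12
  Y = 264 − 2·21 − 5·(-12) = 282
Policy B (L := -38, T − 40):
  T = 21 − 40 = -19
  L = -38
  Y = 264 − 2·(-19) − 5·(-38) = 492
Policy C (T − 11, L := -24):
  T = 21 − 11 = 10
  L = -24
  Y = 264 − 2·10 − 5·(-24) = 364
Comparing — Policy A: Y=282, Policy B: Y=492, Policy C: Y=364. Lowest is 282 (Policy A).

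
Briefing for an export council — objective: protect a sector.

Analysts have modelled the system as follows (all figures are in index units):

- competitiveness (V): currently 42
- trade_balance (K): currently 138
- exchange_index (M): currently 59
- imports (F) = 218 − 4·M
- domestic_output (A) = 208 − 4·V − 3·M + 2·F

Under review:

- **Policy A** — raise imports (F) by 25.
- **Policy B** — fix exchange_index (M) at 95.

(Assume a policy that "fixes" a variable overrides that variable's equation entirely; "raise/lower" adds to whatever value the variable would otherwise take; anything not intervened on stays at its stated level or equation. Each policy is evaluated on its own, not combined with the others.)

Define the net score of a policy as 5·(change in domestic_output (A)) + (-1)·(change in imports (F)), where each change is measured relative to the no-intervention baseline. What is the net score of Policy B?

Baseline:
  V = 42
  M = 59
  F = 218 − 4·59 = -18
  A = 208 − 4·42 − 3·59 + 2·(-18) = -173
Policy B (M := 95):
  V = 42
  M = 95
  F = 218 − 4·95 = -162
  A = 208 − 4·42 − 3·95 + 2·(-162) = -569
ΔA = -569 − (-173) = -396; ΔF = -162 − (-18) = -144
Score = 5·(-396) + (-1)·(-144) = -1836

-1836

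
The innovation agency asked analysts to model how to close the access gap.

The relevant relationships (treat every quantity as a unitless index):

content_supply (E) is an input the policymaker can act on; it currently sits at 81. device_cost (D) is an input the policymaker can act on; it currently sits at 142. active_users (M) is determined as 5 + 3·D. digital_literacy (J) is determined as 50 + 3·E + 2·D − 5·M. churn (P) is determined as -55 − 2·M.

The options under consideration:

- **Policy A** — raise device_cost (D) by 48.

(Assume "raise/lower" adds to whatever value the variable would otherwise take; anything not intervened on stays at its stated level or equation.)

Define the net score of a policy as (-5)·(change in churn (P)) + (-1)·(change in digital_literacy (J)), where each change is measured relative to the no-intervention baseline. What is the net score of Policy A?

Baseline:
  E = 81
  D = 142
  M = 5 + 3·142 = 431
  J = 50 + 3·81 + 2·142 − 5·431 = -1578
  P = -55 − 2·431 = -917
Policy A (D + 48):
  E = 81
  D = 142 + 48 = 190
  M = 5 + 3·190 = 575
  J = 50 + 3·81 + 2·190 − 5·575 = -2202
  P = -55 − 2·575 = -1205
ΔP = -1205 − (-917) = -288; ΔJ = -2202 − (-1578) = -624
Score = (-5)·(-288) + (-1)·(-624) = 2064

2064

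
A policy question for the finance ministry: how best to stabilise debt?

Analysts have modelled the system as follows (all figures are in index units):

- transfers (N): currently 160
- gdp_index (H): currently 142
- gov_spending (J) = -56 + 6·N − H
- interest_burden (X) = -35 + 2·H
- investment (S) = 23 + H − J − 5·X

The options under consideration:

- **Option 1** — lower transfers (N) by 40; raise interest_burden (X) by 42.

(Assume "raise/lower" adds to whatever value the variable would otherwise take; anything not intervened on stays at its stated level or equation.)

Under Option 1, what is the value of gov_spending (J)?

Option 1 (N − 40, X + 42):
  N = 160 − 40 = 120
  H = 142
  J = -56 + 6·120 − 142 = 522

522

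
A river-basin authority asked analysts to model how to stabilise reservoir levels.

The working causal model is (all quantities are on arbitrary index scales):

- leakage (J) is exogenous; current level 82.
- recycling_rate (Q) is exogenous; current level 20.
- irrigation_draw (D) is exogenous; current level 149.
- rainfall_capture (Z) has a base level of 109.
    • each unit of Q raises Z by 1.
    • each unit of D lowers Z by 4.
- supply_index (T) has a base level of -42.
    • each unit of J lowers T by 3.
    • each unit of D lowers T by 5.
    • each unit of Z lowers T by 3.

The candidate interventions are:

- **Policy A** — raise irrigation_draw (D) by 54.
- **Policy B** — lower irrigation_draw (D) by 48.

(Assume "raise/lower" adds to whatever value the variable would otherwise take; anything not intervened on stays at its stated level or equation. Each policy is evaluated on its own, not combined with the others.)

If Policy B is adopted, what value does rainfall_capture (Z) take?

Policy B (D − 48):
  Q = 20
  D = 149 − 48 = 101
  Z = 109 + 20 − 4·101 = -275

-275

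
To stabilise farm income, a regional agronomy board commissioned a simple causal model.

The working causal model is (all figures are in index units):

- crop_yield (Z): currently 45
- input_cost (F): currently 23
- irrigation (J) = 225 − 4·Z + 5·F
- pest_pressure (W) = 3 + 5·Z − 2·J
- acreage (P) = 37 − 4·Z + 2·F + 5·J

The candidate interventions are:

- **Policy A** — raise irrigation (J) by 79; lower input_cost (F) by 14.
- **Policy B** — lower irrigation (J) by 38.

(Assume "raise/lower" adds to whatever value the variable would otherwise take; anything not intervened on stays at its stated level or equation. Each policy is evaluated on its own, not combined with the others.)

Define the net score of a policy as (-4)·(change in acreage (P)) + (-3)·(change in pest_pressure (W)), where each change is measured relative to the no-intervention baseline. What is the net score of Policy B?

Baseline:
  Z = 45
  F = 23
  J = 225 − 4·45 + 5·23 = 160
  W = 3 + 5·45 − 2·160 = -92
  P = 37 − 4·45 + 2·23 + 5·160 = 703
Policy B (J − 38):
  Z = 45
  F = 23
  J = 225 − 4·45 + 5·23 (−38 from intervention) = 122
  W = 3 + 5·45 − 2·122 = -16
  P = 37 − 4·45 + 2·23 + 5·122 = 513
ΔP = 513 − 703 = -190; ΔW = -16 − (-92) = 76
Score = (-4)·(-190) + (-3)·76 = 532

532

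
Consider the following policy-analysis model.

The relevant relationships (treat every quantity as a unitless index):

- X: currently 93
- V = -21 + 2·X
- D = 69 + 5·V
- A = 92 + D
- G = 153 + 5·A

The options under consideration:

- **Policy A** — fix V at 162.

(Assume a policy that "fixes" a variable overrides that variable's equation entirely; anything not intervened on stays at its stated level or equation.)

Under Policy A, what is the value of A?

971

Policy A (V := 162):
  X = 93
  V = 162
  D = 69 + 5·162 = 879
  A = 92 + 879 = 971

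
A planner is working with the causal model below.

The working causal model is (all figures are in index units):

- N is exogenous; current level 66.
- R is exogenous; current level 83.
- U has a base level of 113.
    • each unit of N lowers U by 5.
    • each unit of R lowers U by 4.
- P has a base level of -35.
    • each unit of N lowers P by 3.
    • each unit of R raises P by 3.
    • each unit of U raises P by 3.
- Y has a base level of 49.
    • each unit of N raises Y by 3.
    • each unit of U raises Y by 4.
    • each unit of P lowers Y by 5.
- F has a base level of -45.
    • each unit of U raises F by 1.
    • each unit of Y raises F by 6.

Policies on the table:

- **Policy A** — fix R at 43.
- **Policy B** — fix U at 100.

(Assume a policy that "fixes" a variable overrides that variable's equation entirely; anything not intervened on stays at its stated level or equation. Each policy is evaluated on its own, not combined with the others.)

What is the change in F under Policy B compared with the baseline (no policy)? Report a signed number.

-42185

Baseline:
  N = 66
  R = 83
  U = 113 − 5·66 − 4·83 = -549
  P = -35 − 3·66 + 3·83 + 3·(-549) = -1631
  Y = 49 + 3·66 + 4·(-549) − 5·(-1631) = 6206
  F = -45 + (-549) + 6·6206 = 36642
Policy B (U := 100):
  N = 66
  R = 83
  U = 100
  P = -35 − 3·66 + 3·83 + 3·100 = 316
  Y = 49 + 3·66 + 4·100 − 5·316 = -933
  F = -45 + 100 + 6·(-933) = -5543
Change in F: -5543 − 36642 = -42185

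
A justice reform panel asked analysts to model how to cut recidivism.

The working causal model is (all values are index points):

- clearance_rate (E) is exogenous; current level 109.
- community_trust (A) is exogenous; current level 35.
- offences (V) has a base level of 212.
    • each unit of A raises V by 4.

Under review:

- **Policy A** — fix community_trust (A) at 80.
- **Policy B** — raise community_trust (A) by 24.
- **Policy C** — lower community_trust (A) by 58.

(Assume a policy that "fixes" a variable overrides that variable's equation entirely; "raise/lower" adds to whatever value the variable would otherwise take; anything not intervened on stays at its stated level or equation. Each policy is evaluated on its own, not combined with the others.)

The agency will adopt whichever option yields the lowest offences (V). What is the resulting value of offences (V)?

Policy A (A := 80):
  A = 80
  V = 212 + 4·80 = 532
Policy B (A + 24):
  A = 35 + 24 = 59
  V = 212 + 4·59 = 448
Policy C (A − 58):
  A = 35 − 58 = -23
  V = 212 + 4·(-23) = 120
Comparing — Policy A: V=532, Policy B: V=448, Policy C: V=120. Lowest is 120 (Policy C).

120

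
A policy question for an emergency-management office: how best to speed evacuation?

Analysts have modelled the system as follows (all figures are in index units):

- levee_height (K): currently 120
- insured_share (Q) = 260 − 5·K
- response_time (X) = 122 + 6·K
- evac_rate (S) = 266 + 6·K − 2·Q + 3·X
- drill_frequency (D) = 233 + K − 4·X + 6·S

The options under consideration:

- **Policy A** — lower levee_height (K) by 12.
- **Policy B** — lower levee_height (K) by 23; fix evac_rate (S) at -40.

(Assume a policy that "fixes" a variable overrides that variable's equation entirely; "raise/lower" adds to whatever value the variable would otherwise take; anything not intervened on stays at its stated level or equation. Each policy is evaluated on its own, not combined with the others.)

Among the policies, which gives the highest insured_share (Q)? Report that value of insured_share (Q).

Policy A (K − 12):
  K = 120 − 12 = 108
  Q = 260 − 5·108 = -280
Policy B (K − 23, S := -40):
  K = 120 − 23 = 97
  Q = 260 − 5·97 = -225
Comparing — Policy A: Q=-280, Policy B: Q=-225. Highest is -225 (Policy B).

-225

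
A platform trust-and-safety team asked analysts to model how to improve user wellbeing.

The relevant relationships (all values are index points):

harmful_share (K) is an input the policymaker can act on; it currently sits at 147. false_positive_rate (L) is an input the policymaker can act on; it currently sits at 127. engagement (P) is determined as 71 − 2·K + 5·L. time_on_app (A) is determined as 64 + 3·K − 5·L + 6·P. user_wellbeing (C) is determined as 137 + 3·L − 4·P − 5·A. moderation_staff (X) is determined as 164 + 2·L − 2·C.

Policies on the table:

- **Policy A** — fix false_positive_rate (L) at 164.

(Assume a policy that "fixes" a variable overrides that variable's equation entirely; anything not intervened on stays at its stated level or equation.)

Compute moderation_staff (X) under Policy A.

Policy A (L := 164):
  K = 147
  L = 164
  P = 71 − 2·147 + 5·164 = 597
  A = 64 + 3·147 − 5·164 + 6·597 = 3267
  C = 137 + 3·164 − 4·597 − 5·3267 = -18094
  X = 164 + 2·164 − 2·(-18094) = 36680

36680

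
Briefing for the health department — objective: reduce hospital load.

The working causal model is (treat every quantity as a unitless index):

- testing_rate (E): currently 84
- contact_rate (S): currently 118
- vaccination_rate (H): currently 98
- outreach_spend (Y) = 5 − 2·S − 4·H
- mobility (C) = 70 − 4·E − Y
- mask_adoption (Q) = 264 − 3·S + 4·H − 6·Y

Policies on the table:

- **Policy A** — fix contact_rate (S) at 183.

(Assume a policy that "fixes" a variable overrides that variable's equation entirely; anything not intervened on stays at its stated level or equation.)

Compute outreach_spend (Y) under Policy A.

-753

Policy A (S := 183):
  S = 183
  H = 98
  Y = 5 − 2·183 − 4·98 = -753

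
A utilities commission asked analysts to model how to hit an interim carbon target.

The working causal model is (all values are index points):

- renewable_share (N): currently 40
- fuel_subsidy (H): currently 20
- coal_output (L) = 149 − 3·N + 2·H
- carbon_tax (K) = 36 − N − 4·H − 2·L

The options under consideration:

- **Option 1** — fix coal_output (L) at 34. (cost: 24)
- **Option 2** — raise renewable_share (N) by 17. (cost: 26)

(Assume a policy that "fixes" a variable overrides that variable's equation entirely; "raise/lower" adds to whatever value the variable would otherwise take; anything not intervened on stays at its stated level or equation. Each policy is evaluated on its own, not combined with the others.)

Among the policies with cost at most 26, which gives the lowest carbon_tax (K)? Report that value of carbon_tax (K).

-152

Option 1 (L := 34):
  N = 40
  H = 20
  L = 34
  K = 36 − 40 − 4·20 − 2·34 = -152
Option 2 (N + 17):
  N = 40 + 17 = 57
  H = 20
  L = 149 − 3·57 + 2·20 = 18
  K = 36 − 57 − 4·20 − 2·18 = -137
Comparing — Option 1: K=-152, Option 2: K=-137. Lowest is -152 (Option 1).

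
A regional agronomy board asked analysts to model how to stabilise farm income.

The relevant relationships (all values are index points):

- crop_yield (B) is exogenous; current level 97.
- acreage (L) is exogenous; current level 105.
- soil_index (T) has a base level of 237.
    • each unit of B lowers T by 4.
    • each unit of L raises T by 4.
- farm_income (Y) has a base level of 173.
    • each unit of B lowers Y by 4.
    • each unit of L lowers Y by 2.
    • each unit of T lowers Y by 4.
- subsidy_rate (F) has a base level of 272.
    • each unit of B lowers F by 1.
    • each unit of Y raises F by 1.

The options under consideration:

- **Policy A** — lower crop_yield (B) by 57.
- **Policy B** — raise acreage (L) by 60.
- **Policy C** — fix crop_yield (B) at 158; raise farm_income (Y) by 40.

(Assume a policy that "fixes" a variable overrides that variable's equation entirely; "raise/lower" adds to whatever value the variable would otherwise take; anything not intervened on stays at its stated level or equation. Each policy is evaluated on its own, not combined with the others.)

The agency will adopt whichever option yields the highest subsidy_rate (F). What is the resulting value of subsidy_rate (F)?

Policy A (B − 57):
  B = 97 − 57 = 40
  L = 105
  T = 237 − 4·40 + 4·105 = 497
  Y = 173 − 4·40 − 2·105 − 4·497 = -2185
  F = 272 − 40 + (-2185) = -1953
Policy B (L + 60):
  B = 97
  L = 105 + 60 = 165
  T = 237 − 4·97 + 4·165 = 509
  Y = 173 − 4·97 − 2·165 − 4·509 = -2581
  F = 272 − 97 + (-2581) = -2406
Policy C (B := 158, Y + 40):
  B = 158
  L = 105
  T = 237 − 4·158 + 4·105 = 25
  Y = 173 − 4·158 − 2·105 − 4·25 (+40 from intervention) = -729
  F = 272 − 158 + (-729) = -615
Comparing — Policy A: F=-1953, Policy B: F=-2406, Policy C: F=-615. Highest is -615 (Policy C).

-615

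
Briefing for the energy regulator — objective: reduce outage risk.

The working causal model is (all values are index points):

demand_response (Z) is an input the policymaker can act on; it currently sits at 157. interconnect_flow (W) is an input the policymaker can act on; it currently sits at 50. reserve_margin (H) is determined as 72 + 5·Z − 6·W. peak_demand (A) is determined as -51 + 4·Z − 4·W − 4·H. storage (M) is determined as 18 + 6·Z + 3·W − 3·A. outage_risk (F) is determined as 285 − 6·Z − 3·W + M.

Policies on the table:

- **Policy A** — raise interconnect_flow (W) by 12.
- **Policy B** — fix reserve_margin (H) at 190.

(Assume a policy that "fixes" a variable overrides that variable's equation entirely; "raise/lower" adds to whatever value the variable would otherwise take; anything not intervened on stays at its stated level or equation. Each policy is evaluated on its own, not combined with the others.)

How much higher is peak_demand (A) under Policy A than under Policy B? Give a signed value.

Policy A (W + 12):
  Z = 157
  W = 50 + 12 = 62
  H = 72 + 5·157 − 6·62 = 485
  A = -51 + 4·157 − 4·62 − 4·485 = -1611
Policy B (H := 190):
  Z = 157
  W = 50
  H = 190
  A = -51 + 4·157 − 4·50 − 4·190 = -383
A: -1611 − (-383) = -1228

-1228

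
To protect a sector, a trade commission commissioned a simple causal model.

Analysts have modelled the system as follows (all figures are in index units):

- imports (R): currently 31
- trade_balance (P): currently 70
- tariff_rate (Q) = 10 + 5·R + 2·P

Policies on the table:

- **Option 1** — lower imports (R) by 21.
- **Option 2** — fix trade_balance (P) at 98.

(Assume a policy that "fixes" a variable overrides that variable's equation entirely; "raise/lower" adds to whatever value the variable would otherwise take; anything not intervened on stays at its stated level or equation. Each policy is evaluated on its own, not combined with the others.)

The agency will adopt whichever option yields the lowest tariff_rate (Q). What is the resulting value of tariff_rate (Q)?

200

Option 1 (R − 21):
  R = 31 − 21 = 10
  P = 70
  Q = 10 + 5·10 + 2·70 = 200
Option 2 (P := 98):
  R = 31
  P = 98
  Q = 10 + 5·31 + 2·98 = 361
Comparing — Option 1: Q=200, Option 2: Q=361. Lowest is 200 (Option 1).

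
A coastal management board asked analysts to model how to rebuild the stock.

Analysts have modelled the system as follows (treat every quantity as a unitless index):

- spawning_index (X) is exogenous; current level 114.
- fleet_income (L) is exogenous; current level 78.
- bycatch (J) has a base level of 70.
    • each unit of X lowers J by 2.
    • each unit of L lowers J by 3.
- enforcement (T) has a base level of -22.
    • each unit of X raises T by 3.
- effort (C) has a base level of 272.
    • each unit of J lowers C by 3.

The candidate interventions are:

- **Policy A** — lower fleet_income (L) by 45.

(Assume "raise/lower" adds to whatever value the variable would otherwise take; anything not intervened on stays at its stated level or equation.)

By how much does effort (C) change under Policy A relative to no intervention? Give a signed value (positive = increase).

Baseline:
  X = 114
  L = 78
  J = 70 − 2·114 − 3·78 = -392
  C = 272 − 3·(-392) = 1448
Policy A (L − 45):
  X = 114
  L = 78 − 45 = 33
  J = 70 − 2·114 − 3·33 = -257
  C = 272 − 3·(-257) = 1043
Change in C: 1043 − 1448 = -405

-405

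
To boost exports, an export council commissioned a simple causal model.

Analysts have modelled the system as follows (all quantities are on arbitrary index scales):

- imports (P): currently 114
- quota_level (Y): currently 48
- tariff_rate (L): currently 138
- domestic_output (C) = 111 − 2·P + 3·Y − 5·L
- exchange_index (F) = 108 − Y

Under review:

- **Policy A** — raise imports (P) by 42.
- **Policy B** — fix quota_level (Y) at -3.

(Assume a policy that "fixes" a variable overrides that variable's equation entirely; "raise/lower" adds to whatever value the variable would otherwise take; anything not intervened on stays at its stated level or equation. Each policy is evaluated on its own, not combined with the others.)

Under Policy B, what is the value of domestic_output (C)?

Policy B (Y := -3):
  P = 114
  Y = -3
  L = 138
  C = 111 − 2·114 + 3·(-3) − 5·138 = -816

-816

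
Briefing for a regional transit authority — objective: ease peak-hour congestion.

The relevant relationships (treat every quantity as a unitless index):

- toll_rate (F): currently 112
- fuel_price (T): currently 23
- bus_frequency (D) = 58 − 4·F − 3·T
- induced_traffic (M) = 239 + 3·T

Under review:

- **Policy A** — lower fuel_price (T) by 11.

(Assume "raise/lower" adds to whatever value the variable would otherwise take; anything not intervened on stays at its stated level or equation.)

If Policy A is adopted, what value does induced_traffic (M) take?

275

Policy A (T − 11):
  T = 23 − 11 = 12
  M = 239 + 3·12 = 275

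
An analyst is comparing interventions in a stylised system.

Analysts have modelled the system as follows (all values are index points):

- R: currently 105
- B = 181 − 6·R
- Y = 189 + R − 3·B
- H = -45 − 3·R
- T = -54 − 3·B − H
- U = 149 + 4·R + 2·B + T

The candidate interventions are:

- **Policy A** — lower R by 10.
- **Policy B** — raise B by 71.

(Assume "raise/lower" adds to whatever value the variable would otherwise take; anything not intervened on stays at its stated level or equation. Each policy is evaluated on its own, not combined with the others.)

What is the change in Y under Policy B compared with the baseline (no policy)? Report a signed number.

Baseline:
  R = 105
  B = 181 − 6·105 = -449
  Y = 189 + 105 − 3·(-449) = 1641
Policy B (B + 71):
  R = 105
  B = 181 − 6·105 (+71 from intervention) = -378
  Y = 189 + 105 − 3·(-378) = 1428
Change in Y: 1428 − 1641 = -213

-213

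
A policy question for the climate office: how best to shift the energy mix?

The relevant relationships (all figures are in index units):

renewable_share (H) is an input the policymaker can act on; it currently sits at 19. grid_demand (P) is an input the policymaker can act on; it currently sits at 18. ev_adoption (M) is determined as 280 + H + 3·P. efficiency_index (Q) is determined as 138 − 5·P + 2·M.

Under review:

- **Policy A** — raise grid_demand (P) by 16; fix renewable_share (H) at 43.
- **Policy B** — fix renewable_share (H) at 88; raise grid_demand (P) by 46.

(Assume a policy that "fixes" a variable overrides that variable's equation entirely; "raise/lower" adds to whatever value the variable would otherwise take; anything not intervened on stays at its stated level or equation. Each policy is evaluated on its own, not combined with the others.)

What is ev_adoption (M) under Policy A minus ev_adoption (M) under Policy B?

-135

Policy A (P + 16, H := 43):
  H = 43
  P = 18 + 16 = 34
  M = 280 + 43 + 3·34 = 425
Policy B (H := 88, P + 46):
  H = 88
  P = 18 + 46 = 64
  M = 280 + 88 + 3·64 = 560
M: 425 − 560 = -135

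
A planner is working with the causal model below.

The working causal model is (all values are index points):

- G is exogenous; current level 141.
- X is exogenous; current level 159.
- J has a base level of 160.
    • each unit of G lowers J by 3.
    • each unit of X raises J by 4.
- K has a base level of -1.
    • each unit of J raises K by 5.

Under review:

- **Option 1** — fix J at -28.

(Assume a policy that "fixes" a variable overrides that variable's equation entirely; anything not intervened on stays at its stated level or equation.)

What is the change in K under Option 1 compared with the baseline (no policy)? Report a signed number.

-2005

Baseline:
  G = 141
  X = 159
  J = 160 − 3·141 + 4·159 = 373
  K = -1 + 5·373 = 1864
Option 1 (J := -28):
  G = 141
  X = 159
  J = -28
  K = -1 + 5·(-28) = -141
Change in K: -141 − 1864 = -2005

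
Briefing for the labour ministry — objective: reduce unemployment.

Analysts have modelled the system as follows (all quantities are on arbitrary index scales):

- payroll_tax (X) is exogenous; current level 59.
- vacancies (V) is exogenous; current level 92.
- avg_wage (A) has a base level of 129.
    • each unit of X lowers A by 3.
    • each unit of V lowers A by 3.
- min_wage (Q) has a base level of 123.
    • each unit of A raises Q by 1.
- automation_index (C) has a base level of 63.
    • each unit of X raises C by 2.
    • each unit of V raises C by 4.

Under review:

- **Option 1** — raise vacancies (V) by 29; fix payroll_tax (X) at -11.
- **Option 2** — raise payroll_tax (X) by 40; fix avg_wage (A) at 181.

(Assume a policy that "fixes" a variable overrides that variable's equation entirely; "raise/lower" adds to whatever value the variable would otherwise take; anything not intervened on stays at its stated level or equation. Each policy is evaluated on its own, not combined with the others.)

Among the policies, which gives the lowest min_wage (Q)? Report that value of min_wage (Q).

-78

Option 1 (V + 29, X := -11):
  X = -11
  V = 92 + 29 = 121
  A = 129 − 3·(-11) − 3·121 = -201
  Q = 123 + (-201) = -78
Option 2 (X + 40, A := 181):
  X = 59 + 40 = 99
  V = 92
  A = 181
  Q = 123 + 181 = 304
Comparing — Option 1: Q=-78, Option 2: Q=304. Lowest is -78 (Option 1).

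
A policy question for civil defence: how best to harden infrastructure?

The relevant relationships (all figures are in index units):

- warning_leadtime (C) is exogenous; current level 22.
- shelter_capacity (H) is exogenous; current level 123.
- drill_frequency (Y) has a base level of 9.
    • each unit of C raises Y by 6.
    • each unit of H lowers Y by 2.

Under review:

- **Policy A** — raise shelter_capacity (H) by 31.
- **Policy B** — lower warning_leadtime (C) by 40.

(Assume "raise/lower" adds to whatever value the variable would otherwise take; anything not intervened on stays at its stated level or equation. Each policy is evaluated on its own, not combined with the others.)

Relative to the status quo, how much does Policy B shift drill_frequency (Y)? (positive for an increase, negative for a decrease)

-240

Baseline:
  C = 22
  H = 123
  Y = 9 + 6·22 − 2·123 = -105
Policy B (C − 40):
  C = 22 − 40 = -18
  H = 123
  Y = 9 + 6·(-18) − 2·123 = -345
Change in Y: -345 − (-105) = -240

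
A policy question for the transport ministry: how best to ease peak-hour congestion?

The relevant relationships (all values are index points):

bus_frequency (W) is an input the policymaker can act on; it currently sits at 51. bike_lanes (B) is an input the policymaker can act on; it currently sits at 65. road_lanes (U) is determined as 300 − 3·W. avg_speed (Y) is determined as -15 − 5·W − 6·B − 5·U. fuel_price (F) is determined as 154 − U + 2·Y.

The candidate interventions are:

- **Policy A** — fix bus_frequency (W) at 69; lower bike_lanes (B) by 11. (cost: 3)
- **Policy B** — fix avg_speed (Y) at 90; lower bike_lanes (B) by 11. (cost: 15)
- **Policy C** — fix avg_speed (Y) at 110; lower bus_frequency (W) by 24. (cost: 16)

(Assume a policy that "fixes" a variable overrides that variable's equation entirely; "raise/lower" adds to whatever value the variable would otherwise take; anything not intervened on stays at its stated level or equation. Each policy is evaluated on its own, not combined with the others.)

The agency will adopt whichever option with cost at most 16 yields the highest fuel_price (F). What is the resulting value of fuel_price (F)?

187

Policy A (W := 69, B − 11):
  W = 69
  B = 65 − 11 = 54
  U = 300 − 3·69 = 93
  Y = -15 − 5·69 − 6·54 − 5·93 = -1149
  F = 154 − 93 + 2·(-1149) = -2237
Policy B (Y := 90, B − 11):
  W = 51
  B = 65 − 11 = 54
  U = 300 − 3·51 = 147
  Y = 90
  F = 154 − 147 + 2·90 = 187
Policy C (Y := 110, W − 24):
  W = 51 − 24 = 27
  B = 65
  U = 300 − 3·27 = 219
  Y = 110
  F = 154 − 219 + 2·110 = 155
Comparing — Policy A: F=-2237, Policy B: F=187, Policy C: F=155. Highest is 187 (Policy B).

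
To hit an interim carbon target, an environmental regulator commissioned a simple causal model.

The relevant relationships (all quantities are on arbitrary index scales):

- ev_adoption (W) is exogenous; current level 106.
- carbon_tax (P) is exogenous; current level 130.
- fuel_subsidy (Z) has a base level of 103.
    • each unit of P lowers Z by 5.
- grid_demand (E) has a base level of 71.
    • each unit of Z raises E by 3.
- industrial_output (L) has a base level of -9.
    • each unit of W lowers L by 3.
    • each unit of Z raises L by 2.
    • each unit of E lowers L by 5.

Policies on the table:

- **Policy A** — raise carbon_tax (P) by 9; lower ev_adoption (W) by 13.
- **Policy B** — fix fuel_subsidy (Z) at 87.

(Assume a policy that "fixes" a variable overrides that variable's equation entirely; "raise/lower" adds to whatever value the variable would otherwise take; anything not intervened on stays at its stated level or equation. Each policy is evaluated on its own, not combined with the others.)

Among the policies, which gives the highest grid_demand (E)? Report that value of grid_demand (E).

Policy A (P + 9, W − 13):
  P = 130 + 9 = 139
  Z = 103 − 5·139 = -592
  E = 71 + 3·(-592) = -1705
Policy B (Z := 87):
  P = 130
  Z = 87
  E = 71 + 3·87 = 332
Comparing — Policy A: E=-1705, Policy B: E=332. Highest is 332 (Policy B).

332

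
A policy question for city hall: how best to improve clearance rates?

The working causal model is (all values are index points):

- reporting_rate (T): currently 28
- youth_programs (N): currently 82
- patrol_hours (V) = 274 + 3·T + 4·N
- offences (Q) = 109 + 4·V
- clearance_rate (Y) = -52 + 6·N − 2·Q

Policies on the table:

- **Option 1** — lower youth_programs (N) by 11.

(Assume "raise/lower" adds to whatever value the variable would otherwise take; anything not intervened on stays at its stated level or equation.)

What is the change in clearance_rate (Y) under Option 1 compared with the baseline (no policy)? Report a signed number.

Baseline:
  T = 28
  N = 82
  V = 274 + 3·28 + 4·82 = 686
  Q = 109 + 4·686 = 2853
  Y = -52 + 6·82 − 2·2853 = -5266
Option 1 (N − 11):
  T = 28
  N = 82 − 11 = 71
  V = 274 + 3·28 + 4·71 = 642
  Q = 109 + 4·642 = 2677
  Y = -52 + 6·71 − 2·2677 = -4980
Change in Y: -4980 − (-5266) = 286

286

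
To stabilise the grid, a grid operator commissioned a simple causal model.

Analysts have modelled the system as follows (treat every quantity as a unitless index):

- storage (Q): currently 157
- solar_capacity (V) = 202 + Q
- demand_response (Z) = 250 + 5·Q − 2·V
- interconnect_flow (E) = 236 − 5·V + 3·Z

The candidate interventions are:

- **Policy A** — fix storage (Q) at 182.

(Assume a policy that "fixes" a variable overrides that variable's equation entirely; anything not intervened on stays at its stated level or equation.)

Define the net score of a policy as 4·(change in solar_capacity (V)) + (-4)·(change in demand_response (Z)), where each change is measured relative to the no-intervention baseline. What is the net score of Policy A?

-200

Baseline:
  Q = 157
  V = 202 + 157 = 359
  Z = 250 + 5·157 − 2·359 = 317
Policy A (Q := 182):
  Q = 182
  V = 202 + 182 = 384
  Z = 250 + 5·182 − 2·384 = 392
ΔV = 384 − 359 = 25; ΔZ = 392 − 317 = 75
Score = 4·25 + (-4)·75 = -200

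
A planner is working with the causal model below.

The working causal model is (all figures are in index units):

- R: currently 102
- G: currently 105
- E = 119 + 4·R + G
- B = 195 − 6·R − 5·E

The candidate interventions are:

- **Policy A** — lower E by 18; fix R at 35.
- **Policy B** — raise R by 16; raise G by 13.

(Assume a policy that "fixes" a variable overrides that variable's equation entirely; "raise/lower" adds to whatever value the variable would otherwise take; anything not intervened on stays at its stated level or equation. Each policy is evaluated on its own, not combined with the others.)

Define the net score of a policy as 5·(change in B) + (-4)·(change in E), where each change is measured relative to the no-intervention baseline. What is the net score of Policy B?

Baseline:
  R = 102
  G = 105
  E = 119 + 4·102 + 105 = 632
  B = 195 − 6·102 − 5·632 = -3577
Policy B (R + 16, G + 13):
  R = 102 + 16 = 118
  G = 105 + 13 = 118
  E = 119 + 4·118 + 118 = 709
  B = 195 − 6·118 − 5·709 = -4058
ΔB = -4058 − (-3577) = -481; ΔE = 709 − 632 = 77
Score = 5·(-481) + (-4)·77 = -2713

-2713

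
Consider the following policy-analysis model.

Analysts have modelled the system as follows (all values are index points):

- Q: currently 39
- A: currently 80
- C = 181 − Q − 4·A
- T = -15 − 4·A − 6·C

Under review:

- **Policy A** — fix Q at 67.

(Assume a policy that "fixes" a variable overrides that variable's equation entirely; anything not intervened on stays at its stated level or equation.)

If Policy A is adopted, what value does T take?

901

Policy A (Q := 67):
  Q = 67
  A = 80
  C = 181 − 67 − 4·80 = -206
  T = -15 − 4·80 − 6·(-206) = 901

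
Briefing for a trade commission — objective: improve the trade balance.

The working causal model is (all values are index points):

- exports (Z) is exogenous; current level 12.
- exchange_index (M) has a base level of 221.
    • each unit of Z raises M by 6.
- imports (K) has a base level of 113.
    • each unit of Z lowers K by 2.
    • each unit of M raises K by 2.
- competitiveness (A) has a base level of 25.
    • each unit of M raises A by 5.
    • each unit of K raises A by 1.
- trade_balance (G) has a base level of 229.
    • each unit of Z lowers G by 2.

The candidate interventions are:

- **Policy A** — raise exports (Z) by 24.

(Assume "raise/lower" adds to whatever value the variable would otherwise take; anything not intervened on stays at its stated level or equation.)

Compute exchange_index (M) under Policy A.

437

Policy A (Z + 24):
  Z = 12 + 24 = 36
  M = 221 + 6·36 = 437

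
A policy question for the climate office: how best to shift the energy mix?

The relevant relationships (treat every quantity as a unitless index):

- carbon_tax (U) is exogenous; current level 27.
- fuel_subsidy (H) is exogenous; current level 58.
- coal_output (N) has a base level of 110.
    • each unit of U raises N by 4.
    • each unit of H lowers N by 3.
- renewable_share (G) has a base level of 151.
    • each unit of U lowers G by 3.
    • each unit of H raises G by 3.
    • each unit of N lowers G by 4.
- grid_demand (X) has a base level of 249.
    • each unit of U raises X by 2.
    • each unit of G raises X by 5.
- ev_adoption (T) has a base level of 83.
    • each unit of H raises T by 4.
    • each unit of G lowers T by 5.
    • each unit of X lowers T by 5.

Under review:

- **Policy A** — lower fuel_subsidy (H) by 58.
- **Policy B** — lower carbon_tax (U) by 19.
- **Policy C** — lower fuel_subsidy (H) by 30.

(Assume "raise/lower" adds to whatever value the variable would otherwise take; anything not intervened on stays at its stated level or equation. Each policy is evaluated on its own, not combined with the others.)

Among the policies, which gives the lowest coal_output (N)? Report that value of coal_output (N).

Policy A (H − 58):
  U = 27
  H = 58 − 58 = 0
  N = 110 + 4·27 − 3·0 = 218
Policy B (U − 19):
  U = 27 − 19 = 8
  H = 58
  N = 110 + 4·8 − 3·58 = -32
Policy C (H − 30):
  U = 27
  H = 58 − 30 = 28
  N = 110 + 4·27 − 3·28 = 134
Comparing — Policy A: N=218, Policy B: N=-32, Policy C: N=134. Lowest is -32 (Policy B).

-32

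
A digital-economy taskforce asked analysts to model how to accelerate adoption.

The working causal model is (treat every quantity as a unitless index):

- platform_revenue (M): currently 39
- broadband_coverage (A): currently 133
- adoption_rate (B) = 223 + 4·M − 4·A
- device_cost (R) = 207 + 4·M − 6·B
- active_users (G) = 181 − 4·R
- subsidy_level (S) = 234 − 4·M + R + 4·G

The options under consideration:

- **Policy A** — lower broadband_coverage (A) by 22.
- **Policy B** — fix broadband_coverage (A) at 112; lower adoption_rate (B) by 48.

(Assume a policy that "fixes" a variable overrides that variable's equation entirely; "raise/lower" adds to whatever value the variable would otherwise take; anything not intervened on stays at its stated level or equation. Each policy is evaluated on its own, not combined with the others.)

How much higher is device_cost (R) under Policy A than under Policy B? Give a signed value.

-312

Policy A (A − 22):
  M = 39
  A = 133 − 22 = 111
  B = 223 + 4·39 − 4·111 = -65
  R = 207 + 4·39 − 6·(-65) = 753
Policy B (A := 112, B − 48):
  M = 39
  A = 112
  B = 223 + 4·39 − 4·112 (−48 from intervention) = -117
  R = 207 + 4·39 − 6·(-117) = 1065
R: 753 − 1065 = -312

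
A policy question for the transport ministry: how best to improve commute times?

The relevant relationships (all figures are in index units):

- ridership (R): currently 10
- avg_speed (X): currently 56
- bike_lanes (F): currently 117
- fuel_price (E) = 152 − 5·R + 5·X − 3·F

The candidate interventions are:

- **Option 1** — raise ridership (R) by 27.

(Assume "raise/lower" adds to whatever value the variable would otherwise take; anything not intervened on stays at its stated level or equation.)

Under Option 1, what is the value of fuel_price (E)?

-104

Option 1 (R + 27):
  R = 10 + 27 = 37
  X = 56
  F = 117
  E = 152 − 5·37 + 5·56 − 3·117 = -104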